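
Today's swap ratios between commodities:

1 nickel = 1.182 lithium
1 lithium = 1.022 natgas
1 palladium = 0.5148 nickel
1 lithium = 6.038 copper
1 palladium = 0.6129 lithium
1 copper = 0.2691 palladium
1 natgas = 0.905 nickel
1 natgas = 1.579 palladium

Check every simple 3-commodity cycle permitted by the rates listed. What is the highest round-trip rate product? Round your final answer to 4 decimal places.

lithium→natgas→nickel→lithium: 1.022 × 0.905 × 1.182 = 1.09324
palladium→lithium→copper→palladium: 0.6129 × 6.038 × 0.2691 = 0.99586
palladium→lithium→natgas→palladium: 0.6129 × 1.022 × 1.579 = 0.98906
Maximum is lithium→natgas→nickel→lithium at 1.0932; arbitrage exists.

1.0932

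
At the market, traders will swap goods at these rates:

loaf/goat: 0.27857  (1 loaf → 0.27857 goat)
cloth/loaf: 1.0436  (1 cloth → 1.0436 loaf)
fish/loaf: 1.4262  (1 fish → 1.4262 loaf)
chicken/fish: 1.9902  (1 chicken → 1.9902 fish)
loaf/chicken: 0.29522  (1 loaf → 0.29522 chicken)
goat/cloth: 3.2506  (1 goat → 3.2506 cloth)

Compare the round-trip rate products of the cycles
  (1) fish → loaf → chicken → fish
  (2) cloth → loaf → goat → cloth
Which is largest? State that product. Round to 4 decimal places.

0.9450

(1) 1.4262 × 0.29522 × 1.9902 = 0.83796
(2) 1.0436 × 0.27857 × 3.2506 = 0.94500
Highest is cycle (2) at 0.9450 (≤1, no arbitrage).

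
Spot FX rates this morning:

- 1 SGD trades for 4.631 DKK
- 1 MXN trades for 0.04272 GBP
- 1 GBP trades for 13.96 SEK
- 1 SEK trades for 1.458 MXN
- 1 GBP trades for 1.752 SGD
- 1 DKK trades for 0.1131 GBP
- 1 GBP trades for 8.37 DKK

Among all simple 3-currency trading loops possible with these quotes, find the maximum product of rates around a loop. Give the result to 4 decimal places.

DKK→GBP→SGD→DKK: 0.1131 × 1.752 × 4.631 = 0.91764
GBP→SEK→MXN→GBP: 13.96 × 1.458 × 0.04272 = 0.86951
Maximum is DKK→GBP→SGD→DKK at 0.9176; no arbitrage — every cycle loses value.

0.9176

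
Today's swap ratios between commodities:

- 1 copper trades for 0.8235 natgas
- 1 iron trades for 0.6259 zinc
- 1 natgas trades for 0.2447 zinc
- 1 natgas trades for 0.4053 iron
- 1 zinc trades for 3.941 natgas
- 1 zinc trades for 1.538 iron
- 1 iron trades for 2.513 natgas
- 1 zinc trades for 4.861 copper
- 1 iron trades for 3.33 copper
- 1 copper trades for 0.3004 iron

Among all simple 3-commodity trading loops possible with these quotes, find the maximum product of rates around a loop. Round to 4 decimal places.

iron→copper→natgas→iron: 3.33 × 0.8235 × 0.4053 = 1.11144
iron→zinc→natgas→iron: 0.6259 × 3.941 × 0.4053 = 0.99974
copper→natgas→zinc→copper: 0.8235 × 0.2447 × 4.861 = 0.97954
iron→natgas→zinc→iron: 2.513 × 0.2447 × 1.538 = 0.94576
iron→zinc→copper→iron: 0.6259 × 4.861 × 0.3004 = 0.91397
Maximum is iron→copper→natgas→iron at 1.1114; arbitrage exists.

1.1114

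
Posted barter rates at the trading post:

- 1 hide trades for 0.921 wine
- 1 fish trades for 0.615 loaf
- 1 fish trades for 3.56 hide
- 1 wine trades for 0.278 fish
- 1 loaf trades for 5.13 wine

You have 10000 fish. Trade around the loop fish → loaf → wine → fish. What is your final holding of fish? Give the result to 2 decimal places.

8770.76

10000 fish × 0.615 = 6150 loaf
6150 loaf × 5.13 = 31549.5 wine
31549.5 wine × 0.278 = 8770.761 fish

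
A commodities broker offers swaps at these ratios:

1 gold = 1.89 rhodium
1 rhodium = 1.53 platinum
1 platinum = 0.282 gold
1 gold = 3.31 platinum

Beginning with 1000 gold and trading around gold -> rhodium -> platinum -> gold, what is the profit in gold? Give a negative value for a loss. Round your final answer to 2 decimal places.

1000 gold × 1.89 = 1890 rhodium
1890 rhodium × 1.53 = 2891.7 platinum
2891.7 platinum × 0.282 = 815.4594 gold
Net change: 815.4594 − 1000 = -184.5406 gold

-184.54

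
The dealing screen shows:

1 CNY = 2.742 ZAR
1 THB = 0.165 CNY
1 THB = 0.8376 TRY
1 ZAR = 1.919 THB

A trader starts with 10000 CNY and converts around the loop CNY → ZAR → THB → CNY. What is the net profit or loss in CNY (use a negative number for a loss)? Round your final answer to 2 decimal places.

-1317.87

10000 CNY × 2.742 = 27420 ZAR
27420 ZAR × 1.919 = 52618.98 THB
52618.98 THB × 0.165 = 8682.1317 CNY
Net change: 8682.1317 − 10000 = -1317.8683 CNY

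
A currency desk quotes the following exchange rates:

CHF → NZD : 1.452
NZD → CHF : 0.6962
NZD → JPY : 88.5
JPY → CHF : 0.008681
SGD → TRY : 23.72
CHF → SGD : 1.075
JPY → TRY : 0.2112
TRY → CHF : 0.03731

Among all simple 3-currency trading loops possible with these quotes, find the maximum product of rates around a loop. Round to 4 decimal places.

1.1155

JPY→CHF→NZD→JPY: 0.008681 × 1.452 × 88.5 = 1.11553
TRY→CHF→SGD→TRY: 0.03731 × 1.075 × 23.72 = 0.95137
Maximum is JPY→CHF→NZD→JPY at 1.1155; arbitrage exists.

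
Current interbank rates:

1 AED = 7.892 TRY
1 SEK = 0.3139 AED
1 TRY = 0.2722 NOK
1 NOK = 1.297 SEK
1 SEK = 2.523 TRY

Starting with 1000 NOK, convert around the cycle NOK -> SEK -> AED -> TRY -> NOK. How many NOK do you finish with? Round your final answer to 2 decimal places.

1000 NOK × 1.297 = 1297 SEK
1297 SEK × 0.3139 = 407.1283 AED
407.1283 AED × 7.892 = 3213.0565436 TRY
3213.0565436 TRY × 0.2722 = 874.59399116792 NOK

874.59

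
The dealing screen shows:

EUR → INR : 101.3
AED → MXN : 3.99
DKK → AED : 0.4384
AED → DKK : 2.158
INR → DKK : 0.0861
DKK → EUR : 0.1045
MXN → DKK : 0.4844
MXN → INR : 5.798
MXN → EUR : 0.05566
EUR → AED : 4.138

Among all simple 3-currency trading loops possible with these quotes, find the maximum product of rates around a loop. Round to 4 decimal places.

AED→DKK→EUR→AED: 2.158 × 0.1045 × 4.138 = 0.93316
AED→MXN→EUR→AED: 3.99 × 0.05566 × 4.138 = 0.91898
EUR→INR→DKK→EUR: 101.3 × 0.0861 × 0.1045 = 0.91144
AED→MXN→DKK→AED: 3.99 × 0.4844 × 0.4384 = 0.84732
Maximum is AED→DKK→EUR→AED at 0.9332; no arbitrage — every cycle loses value.

0.9332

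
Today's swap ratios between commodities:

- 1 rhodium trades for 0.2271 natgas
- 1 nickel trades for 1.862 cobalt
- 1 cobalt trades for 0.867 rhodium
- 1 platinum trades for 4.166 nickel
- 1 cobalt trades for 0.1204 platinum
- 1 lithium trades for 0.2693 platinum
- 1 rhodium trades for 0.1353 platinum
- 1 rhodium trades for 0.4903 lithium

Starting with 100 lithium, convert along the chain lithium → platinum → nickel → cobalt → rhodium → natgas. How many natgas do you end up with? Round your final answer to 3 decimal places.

100 lithium × 0.2693 = 26.93 platinum
26.93 platinum × 4.166 = 112.19038 nickel
112.19038 nickel × 1.862 = 208.89848756 cobalt
208.89848756 cobalt × 0.867 = 181.11498871452 rhodium
181.11498871452 rhodium × 0.2271 = 41.131213937067492 natgas

41.131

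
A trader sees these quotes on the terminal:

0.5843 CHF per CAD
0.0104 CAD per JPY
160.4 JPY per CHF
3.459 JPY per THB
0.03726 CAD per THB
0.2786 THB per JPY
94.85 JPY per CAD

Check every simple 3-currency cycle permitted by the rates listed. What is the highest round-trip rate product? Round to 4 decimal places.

JPY→THB→CAD→JPY: 0.2786 × 0.03726 × 94.85 = 0.98460
JPY→CAD→CHF→JPY: 0.0104 × 0.5843 × 160.4 = 0.97471
Maximum is JPY→THB→CAD→JPY at 0.9846; no arbitrage — every cycle loses value.

0.9846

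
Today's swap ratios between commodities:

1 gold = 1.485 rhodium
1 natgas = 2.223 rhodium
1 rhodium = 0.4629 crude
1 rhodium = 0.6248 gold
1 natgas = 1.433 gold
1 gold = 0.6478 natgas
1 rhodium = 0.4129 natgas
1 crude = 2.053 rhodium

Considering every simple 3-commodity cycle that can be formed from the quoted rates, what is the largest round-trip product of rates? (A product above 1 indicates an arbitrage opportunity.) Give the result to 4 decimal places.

natgas→rhodium→gold→natgas: 2.223 × 0.6248 × 0.6478 = 0.89975
natgas→gold→rhodium→natgas: 1.433 × 1.485 × 0.4129 = 0.87865
Maximum is natgas→rhodium→gold→natgas at 0.8997; no arbitrage — every cycle loses value.

0.8997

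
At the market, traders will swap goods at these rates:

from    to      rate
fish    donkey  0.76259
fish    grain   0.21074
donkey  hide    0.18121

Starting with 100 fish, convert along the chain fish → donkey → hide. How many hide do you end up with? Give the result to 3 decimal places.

100 fish × 0.76259 = 76.259 donkey
76.259 donkey × 0.18121 = 13.81889339 hide

13.819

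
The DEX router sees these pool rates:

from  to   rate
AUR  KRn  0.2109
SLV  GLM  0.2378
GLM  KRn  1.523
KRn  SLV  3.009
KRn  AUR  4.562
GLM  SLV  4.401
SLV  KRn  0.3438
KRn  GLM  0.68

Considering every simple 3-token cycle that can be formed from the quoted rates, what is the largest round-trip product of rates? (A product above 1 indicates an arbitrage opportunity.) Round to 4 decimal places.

KRn→SLV→GLM→KRn: 3.009 × 0.2378 × 1.523 = 1.08977
KRn→GLM→SLV→KRn: 0.68 × 4.401 × 0.3438 = 1.02888
Maximum is KRn→SLV→GLM→KRn at 1.0898; arbitrage exists.

1.0898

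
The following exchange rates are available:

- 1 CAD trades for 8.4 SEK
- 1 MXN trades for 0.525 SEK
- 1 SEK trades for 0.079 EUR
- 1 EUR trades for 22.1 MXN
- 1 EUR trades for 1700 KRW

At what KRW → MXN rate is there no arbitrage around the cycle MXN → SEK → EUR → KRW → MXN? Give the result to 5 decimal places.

Known legs of the cycle: 0.525 × 0.079 × 1700 = 70.5075
For no arbitrage the full-cycle product must be 1, so the missing rate is 1 / 70.5075 ≈ 0.0141829.

0.01418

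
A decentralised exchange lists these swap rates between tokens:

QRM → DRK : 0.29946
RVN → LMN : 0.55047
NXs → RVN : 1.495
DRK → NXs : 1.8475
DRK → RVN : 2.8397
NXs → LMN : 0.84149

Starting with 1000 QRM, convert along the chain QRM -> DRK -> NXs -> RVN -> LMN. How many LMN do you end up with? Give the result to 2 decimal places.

455.30

1000 QRM × 0.29946 = 299.46 DRK
299.46 DRK × 1.8475 = 553.25235 NXs
553.25235 NXs × 1.495 = 827.11226325 RVN
827.11226325 RVN × 0.55047 = 455.3004875512275 LMN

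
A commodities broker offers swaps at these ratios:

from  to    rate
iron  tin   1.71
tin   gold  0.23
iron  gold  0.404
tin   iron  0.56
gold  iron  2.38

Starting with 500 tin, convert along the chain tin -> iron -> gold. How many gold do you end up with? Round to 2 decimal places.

500 tin × 0.56 = 280 iron
280 iron × 0.404 = 113.12 gold

113.12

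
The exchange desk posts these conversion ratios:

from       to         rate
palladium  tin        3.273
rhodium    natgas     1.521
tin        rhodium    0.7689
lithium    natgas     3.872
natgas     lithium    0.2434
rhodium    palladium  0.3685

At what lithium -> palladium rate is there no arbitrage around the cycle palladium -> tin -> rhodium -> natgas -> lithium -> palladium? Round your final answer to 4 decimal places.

Known legs of the cycle: 3.273 × 0.7689 × 1.521 × 0.2434 = 0.93167760029058
For no arbitrage the full-cycle product must be 1, so the missing rate is 1 / 0.93167760029058 ≈ 1.073333.

1.0733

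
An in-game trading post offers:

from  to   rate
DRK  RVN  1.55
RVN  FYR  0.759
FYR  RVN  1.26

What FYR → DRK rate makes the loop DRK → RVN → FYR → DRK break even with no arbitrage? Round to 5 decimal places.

0.85001

Known legs of the cycle: 1.55 × 0.759 = 1.17645
For no arbitrage the full-cycle product must be 1, so the missing rate is 1 / 1.17645 ≈ 0.8500149.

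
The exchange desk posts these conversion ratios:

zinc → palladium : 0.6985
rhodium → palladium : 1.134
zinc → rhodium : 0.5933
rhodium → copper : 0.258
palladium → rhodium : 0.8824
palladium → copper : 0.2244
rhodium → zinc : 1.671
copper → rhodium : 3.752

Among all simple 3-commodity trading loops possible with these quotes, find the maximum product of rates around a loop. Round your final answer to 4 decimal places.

1.0299

palladium→rhodium→zinc→palladium: 0.8824 × 1.671 × 0.6985 = 1.02993
copper→rhodium→palladium→copper: 3.752 × 1.134 × 0.2244 = 0.95477
Maximum is palladium→rhodium→zinc→palladium at 1.0299; arbitrage exists.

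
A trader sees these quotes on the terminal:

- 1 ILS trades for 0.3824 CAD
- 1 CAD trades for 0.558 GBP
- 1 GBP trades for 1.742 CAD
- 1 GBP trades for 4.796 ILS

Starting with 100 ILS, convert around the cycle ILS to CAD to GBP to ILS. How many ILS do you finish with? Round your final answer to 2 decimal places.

100 ILS × 0.3824 = 38.24 CAD
38.24 CAD × 0.558 = 21.33792 GBP
21.33792 GBP × 4.796 = 102.33666432 ILS

102.34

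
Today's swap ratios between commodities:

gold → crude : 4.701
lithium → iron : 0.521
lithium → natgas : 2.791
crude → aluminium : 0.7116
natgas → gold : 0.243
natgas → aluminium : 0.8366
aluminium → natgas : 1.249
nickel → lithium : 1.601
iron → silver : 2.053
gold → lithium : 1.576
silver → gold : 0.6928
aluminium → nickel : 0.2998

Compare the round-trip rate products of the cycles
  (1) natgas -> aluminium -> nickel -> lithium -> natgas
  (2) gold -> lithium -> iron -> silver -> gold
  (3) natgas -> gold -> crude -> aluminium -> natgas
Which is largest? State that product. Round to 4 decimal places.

1.1679

(1) 0.8366 × 0.2998 × 1.601 × 2.791 = 1.12073
(2) 1.576 × 0.521 × 2.053 × 0.6928 = 1.16786
(3) 0.243 × 4.701 × 0.7116 × 1.249 = 1.01530
Highest is cycle (2) at 1.1679 (>1, arbitrage).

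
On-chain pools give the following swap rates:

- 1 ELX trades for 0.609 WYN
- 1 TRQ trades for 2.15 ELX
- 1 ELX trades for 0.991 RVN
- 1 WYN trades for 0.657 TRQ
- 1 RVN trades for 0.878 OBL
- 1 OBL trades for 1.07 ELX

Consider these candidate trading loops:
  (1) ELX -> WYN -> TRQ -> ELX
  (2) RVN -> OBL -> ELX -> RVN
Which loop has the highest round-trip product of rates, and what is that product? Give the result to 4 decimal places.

(1) 0.609 × 0.657 × 2.15 = 0.86024
(2) 0.878 × 1.07 × 0.991 = 0.93100
Highest is cycle (2) at 0.9310 (≤1, no arbitrage).

0.9310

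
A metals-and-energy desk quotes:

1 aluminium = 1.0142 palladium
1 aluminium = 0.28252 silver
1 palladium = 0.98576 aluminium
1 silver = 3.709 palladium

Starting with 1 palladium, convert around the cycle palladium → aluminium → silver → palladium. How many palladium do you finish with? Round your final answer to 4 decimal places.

1.0329

1 palladium × 0.98576 = 0.98576 aluminium
0.98576 aluminium × 0.28252 = 0.2784969152 silver
0.2784969152 silver × 3.709 = 1.0329450584768 palladium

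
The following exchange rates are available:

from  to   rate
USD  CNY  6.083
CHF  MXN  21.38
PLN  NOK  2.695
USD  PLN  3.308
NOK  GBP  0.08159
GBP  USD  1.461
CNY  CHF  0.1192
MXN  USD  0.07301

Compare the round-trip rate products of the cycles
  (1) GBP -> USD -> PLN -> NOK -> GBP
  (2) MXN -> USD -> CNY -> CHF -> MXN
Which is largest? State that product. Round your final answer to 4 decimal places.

1.1318

(1) 1.461 × 3.308 × 2.695 × 0.08159 = 1.06270
(2) 0.07301 × 6.083 × 0.1192 × 21.38 = 1.13184
Highest is cycle (2) at 1.1318 (>1, arbitrage).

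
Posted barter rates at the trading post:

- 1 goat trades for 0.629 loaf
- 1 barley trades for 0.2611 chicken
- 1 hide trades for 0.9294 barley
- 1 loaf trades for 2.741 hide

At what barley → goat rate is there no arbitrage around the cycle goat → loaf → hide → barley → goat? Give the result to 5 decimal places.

0.62408

Known legs of the cycle: 0.629 × 2.741 × 0.9294 = 1.6023683166
For no arbitrage the full-cycle product must be 1, so the missing rate is 1 / 1.6023683166 ≈ 0.6240762.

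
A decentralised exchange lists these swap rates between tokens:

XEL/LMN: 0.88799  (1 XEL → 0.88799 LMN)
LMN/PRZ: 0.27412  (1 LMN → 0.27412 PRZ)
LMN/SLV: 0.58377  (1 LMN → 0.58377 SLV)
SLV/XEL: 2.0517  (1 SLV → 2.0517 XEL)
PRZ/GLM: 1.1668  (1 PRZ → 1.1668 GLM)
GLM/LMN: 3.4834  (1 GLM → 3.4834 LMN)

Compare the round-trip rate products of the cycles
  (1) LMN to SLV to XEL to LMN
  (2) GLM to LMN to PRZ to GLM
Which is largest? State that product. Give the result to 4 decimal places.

(1) 0.58377 × 2.0517 × 0.88799 = 1.06356
(2) 3.4834 × 0.27412 × 1.1668 = 1.11414
Highest is cycle (2) at 1.1141 (>1, arbitrage).

1.1141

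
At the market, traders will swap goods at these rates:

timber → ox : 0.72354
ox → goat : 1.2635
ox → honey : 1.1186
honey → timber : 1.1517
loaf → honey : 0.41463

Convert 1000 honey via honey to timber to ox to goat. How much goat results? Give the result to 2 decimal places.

1000 honey × 1.1517 = 1151.7 timber
1151.7 timber × 0.72354 = 833.301018 ox
833.301018 ox × 1.2635 = 1052.875836243 goat

1052.88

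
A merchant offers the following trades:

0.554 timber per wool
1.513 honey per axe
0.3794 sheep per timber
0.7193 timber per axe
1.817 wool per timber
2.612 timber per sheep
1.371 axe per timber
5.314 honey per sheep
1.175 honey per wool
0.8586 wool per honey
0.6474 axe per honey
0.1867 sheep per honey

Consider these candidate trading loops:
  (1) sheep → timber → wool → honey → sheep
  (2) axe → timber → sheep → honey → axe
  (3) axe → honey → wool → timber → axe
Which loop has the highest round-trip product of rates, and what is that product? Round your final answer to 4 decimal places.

(1) 2.612 × 1.817 × 1.175 × 0.1867 = 1.04114
(2) 0.7193 × 0.3794 × 5.314 × 0.6474 = 0.93886
(3) 1.513 × 0.8586 × 0.554 × 1.371 = 0.98668
Highest is cycle (1) at 1.0411 (>1, arbitrage).

1.0411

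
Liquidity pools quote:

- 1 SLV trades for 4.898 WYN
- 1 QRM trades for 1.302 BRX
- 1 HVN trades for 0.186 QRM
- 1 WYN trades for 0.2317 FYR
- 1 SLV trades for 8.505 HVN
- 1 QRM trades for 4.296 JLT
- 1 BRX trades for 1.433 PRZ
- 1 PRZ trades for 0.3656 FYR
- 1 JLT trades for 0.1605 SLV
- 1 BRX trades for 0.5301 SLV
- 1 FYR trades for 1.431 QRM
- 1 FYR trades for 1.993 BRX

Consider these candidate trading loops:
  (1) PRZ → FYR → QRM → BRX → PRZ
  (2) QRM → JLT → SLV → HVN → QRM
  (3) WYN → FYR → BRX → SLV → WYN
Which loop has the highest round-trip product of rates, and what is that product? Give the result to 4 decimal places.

1.1990

(1) 0.3656 × 1.431 × 1.302 × 1.433 = 0.97612
(2) 4.296 × 0.1605 × 8.505 × 0.186 = 1.09075
(3) 0.2317 × 1.993 × 0.5301 × 4.898 = 1.19897
Highest is cycle (3) at 1.1990 (>1, arbitrage).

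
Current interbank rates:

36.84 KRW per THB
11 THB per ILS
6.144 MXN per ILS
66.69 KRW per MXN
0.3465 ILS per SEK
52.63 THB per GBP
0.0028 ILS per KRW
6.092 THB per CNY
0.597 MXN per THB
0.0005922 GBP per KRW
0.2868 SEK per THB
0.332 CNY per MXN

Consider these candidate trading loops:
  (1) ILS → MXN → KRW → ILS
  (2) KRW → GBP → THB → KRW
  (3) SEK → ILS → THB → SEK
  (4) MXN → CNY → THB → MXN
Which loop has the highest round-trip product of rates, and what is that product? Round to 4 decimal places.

(1) 6.144 × 66.69 × 0.0028 = 1.14728
(2) 0.0005922 × 52.63 × 36.84 = 1.14821
(3) 0.3465 × 11 × 0.2868 = 1.09314
(4) 0.332 × 6.092 × 0.597 = 1.20746
Highest is cycle (4) at 1.2075 (>1, arbitrage).

1.2075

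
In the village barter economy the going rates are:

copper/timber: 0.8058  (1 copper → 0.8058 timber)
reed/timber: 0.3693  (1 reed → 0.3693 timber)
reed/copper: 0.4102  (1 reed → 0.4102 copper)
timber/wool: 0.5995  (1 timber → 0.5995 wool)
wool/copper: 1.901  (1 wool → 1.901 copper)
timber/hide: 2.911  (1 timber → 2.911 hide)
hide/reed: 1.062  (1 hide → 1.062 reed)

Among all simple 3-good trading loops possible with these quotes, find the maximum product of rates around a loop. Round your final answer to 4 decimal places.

reed→timber→hide→reed: 0.3693 × 2.911 × 1.062 = 1.14168
wool→copper→timber→wool: 1.901 × 0.8058 × 0.5995 = 0.91833
Maximum is reed→timber→hide→reed at 1.1417; arbitrage exists.

1.1417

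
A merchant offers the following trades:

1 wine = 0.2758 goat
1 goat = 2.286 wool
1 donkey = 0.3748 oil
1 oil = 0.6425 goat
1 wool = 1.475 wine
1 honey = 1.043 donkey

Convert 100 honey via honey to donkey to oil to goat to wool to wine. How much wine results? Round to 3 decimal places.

100 honey × 1.043 = 104.3 donkey
104.3 donkey × 0.3748 = 39.09164 oil
39.09164 oil × 0.6425 = 25.1163787 goat
25.1163787 goat × 2.286 = 57.4160417082 wool
57.4160417082 wool × 1.475 = 84.688661519595 wine

84.689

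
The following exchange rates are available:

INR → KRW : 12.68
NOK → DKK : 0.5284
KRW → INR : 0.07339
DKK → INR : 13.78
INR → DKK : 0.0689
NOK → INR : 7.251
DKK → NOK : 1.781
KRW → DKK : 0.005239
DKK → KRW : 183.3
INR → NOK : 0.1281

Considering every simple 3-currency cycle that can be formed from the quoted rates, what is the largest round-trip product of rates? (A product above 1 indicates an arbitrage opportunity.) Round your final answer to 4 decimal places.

0.9327

INR→NOK→DKK→INR: 0.1281 × 0.5284 × 13.78 = 0.93274
INR→DKK→KRW→INR: 0.0689 × 183.3 × 0.07339 = 0.92687
INR→KRW→DKK→INR: 12.68 × 0.005239 × 13.78 = 0.91541
INR→DKK→NOK→INR: 0.0689 × 1.781 × 7.251 = 0.88978
Maximum is INR→NOK→DKK→INR at 0.9327; no arbitrage — every cycle loses value.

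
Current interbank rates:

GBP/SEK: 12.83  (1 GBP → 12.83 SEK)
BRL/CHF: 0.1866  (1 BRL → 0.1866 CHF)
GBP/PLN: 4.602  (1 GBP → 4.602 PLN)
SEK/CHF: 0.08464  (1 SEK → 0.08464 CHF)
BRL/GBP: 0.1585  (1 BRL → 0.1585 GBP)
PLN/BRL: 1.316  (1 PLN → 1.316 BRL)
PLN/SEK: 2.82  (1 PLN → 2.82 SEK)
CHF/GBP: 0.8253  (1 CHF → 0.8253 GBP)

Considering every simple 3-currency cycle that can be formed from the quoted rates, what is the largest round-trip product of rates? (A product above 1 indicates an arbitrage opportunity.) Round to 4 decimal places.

0.9599

PLN→BRL→GBP→PLN: 1.316 × 0.1585 × 4.602 = 0.95991
GBP→SEK→CHF→GBP: 12.83 × 0.08464 × 0.8253 = 0.89622
Maximum is PLN→BRL→GBP→PLN at 0.9599; no arbitrage — every cycle loses value.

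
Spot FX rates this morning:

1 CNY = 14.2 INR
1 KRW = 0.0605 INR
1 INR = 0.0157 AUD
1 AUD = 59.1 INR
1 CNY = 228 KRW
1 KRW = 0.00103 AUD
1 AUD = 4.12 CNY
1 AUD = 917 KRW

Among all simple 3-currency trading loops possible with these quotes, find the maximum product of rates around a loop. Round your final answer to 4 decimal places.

KRW→AUD→CNY→KRW: 0.00103 × 4.12 × 228 = 0.96754
INR→AUD→CNY→INR: 0.0157 × 4.12 × 14.2 = 0.91851
INR→AUD→KRW→INR: 0.0157 × 917 × 0.0605 = 0.87101
Maximum is KRW→AUD→CNY→KRW at 0.9675; no arbitrage — every cycle loses value.

0.9675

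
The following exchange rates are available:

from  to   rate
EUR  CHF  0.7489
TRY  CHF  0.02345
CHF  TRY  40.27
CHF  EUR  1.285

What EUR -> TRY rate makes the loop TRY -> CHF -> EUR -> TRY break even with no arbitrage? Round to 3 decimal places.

Known legs of the cycle: 0.02345 × 1.285 = 0.03013325
For no arbitrage the full-cycle product must be 1, so the missing rate is 1 / 0.03013325 ≈ 33.18593.

33.186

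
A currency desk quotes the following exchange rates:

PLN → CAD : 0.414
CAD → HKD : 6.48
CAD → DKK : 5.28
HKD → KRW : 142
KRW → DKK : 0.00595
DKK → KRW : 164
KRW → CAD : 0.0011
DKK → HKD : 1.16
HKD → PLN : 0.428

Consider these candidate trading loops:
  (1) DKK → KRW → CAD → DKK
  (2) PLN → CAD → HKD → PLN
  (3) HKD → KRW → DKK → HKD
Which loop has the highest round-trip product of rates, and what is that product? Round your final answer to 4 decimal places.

1.1482

(1) 164 × 0.0011 × 5.28 = 0.95251
(2) 0.414 × 6.48 × 0.428 = 1.14820
(3) 142 × 0.00595 × 1.16 = 0.98008
Highest is cycle (2) at 1.1482 (>1, arbitrage).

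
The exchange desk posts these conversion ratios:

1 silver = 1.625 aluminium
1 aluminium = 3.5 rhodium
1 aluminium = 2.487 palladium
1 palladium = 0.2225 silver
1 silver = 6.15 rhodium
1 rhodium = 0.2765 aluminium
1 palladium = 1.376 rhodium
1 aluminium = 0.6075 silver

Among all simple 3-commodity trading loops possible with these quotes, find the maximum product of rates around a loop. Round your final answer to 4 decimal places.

1.0330

aluminium→silver→rhodium→aluminium: 0.6075 × 6.15 × 0.2765 = 1.03304
aluminium→palladium→rhodium→aluminium: 2.487 × 1.376 × 0.2765 = 0.94621
aluminium→palladium→silver→aluminium: 2.487 × 0.2225 × 1.625 = 0.89921
Maximum is aluminium→silver→rhodium→aluminium at 1.0330; arbitrage exists.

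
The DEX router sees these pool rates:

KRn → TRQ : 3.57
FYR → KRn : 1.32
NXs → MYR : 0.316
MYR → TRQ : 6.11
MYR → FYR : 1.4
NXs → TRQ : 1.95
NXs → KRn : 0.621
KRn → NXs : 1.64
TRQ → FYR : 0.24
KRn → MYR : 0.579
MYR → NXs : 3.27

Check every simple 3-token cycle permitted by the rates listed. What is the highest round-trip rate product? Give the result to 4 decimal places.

1.1758

KRn→MYR→NXs→KRn: 0.579 × 3.27 × 0.621 = 1.17576
KRn→TRQ→FYR→KRn: 3.57 × 0.24 × 1.32 = 1.13098
KRn→MYR→FYR→KRn: 0.579 × 1.4 × 1.32 = 1.06999
Maximum is KRn→MYR→NXs→KRn at 1.1758; arbitrage exists.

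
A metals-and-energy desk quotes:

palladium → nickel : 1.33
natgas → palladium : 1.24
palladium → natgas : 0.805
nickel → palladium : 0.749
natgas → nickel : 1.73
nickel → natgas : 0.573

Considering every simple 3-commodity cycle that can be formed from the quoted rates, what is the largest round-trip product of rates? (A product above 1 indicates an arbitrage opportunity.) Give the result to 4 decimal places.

nickel→palladium→natgas→nickel: 0.749 × 0.805 × 1.73 = 1.04309
nickel→natgas→palladium→nickel: 0.573 × 1.24 × 1.33 = 0.94499
Maximum is nickel→palladium→natgas→nickel at 1.0431; arbitrage exists.

1.0431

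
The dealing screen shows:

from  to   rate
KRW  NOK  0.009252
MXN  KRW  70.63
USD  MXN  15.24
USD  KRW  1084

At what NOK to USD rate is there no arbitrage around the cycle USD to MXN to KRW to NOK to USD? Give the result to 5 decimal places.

0.10041

Known legs of the cycle: 15.24 × 70.63 × 0.009252 = 9.9588639024
For no arbitrage the full-cycle product must be 1, so the missing rate is 1 / 9.9588639024 ≈ 0.1004131.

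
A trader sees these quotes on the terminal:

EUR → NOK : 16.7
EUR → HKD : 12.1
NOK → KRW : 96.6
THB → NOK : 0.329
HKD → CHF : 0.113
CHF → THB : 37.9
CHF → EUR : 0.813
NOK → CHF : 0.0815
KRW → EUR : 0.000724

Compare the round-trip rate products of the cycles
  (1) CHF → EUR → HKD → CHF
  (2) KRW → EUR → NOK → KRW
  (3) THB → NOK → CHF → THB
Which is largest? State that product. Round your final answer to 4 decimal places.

1.1680

(1) 0.813 × 12.1 × 0.113 = 1.11161
(2) 0.000724 × 16.7 × 96.6 = 1.16797
(3) 0.329 × 0.0815 × 37.9 = 1.01623
Highest is cycle (2) at 1.1680 (>1, arbitrage).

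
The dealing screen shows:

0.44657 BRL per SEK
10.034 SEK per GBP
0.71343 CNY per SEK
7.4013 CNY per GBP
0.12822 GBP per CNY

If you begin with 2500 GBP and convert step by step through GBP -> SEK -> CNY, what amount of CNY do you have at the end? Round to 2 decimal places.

17896.39

2500 GBP × 10.034 = 25085 SEK
25085 SEK × 0.71343 = 17896.39155 CNY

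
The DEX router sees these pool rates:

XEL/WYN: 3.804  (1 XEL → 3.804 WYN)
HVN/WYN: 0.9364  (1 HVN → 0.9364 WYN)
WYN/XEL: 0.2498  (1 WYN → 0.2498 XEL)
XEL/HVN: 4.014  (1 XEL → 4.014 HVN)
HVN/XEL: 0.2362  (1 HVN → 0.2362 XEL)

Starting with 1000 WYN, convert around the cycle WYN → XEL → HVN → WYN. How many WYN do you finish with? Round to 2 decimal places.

1000 WYN × 0.2498 = 249.8 XEL
249.8 XEL × 4.014 = 1002.6972 HVN
1002.6972 HVN × 0.9364 = 938.92565808 WYN

938.93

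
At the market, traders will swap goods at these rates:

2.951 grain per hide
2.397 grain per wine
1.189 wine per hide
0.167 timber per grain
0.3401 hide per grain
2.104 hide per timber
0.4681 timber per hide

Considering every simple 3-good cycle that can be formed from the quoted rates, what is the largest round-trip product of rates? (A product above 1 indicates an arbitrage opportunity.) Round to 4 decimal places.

1.0369

grain→timber→hide→grain: 0.167 × 2.104 × 2.951 = 1.03689
grain→hide→wine→grain: 0.3401 × 1.189 × 2.397 = 0.96930
Maximum is grain→timber→hide→grain at 1.0369; arbitrage exists.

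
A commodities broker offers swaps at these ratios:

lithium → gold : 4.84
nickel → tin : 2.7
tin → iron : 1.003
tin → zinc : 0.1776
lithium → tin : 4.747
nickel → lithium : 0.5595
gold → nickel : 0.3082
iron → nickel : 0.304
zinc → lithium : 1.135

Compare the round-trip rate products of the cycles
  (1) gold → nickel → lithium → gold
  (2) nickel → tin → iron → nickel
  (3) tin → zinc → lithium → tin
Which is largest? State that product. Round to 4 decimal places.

(1) 0.3082 × 0.5595 × 4.84 = 0.83460
(2) 2.7 × 1.003 × 0.304 = 0.82326
(3) 0.1776 × 1.135 × 4.747 = 0.95688
Highest is cycle (3) at 0.9569 (≤1, no arbitrage).

0.9569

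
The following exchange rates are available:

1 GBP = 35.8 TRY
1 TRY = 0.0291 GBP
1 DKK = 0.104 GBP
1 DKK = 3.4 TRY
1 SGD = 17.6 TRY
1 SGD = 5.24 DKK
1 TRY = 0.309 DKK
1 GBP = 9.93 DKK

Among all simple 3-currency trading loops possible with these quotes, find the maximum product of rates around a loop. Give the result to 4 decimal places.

1.1505

GBP→TRY→DKK→GBP: 35.8 × 0.309 × 0.104 = 1.15047
GBP→DKK→TRY→GBP: 9.93 × 3.4 × 0.0291 = 0.98247
Maximum is GBP→TRY→DKK→GBP at 1.1505; arbitrage exists.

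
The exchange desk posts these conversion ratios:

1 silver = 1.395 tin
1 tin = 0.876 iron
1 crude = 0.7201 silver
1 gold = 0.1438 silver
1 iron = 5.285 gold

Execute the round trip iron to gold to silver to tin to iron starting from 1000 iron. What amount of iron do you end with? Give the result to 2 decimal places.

928.71

1000 iron × 5.285 = 5285 gold
5285 gold × 0.1438 = 759.983 silver
759.983 silver × 1.395 = 1060.176285 tin
1060.176285 tin × 0.876 = 928.71442566 iron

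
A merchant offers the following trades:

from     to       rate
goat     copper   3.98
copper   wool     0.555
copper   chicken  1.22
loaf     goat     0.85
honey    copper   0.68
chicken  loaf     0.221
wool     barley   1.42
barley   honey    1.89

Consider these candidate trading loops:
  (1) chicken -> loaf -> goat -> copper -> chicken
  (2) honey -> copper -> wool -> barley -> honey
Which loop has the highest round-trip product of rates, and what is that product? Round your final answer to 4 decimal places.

1.0129

(1) 0.221 × 0.85 × 3.98 × 1.22 = 0.91212
(2) 0.68 × 0.555 × 1.42 × 1.89 = 1.01287
Highest is cycle (2) at 1.0129 (>1, arbitrage).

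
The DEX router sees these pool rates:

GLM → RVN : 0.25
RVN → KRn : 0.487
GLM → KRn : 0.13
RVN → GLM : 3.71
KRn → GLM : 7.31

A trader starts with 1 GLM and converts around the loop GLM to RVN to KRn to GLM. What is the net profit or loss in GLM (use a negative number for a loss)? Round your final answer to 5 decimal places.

-0.11001

1 GLM × 0.25 = 0.25 RVN
0.25 RVN × 0.487 = 0.12175 KRn
0.12175 KRn × 7.31 = 0.8899925 GLM
Net change: 0.8899925 − 1 = -0.1100075 GLM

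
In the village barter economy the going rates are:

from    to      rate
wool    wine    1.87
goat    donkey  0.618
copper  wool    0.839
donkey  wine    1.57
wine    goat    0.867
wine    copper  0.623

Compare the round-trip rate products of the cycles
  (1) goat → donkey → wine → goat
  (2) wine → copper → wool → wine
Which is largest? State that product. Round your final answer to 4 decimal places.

(1) 0.618 × 1.57 × 0.867 = 0.84122
(2) 0.623 × 0.839 × 1.87 = 0.97744
Highest is cycle (2) at 0.9774 (≤1, no arbitrage).

0.9774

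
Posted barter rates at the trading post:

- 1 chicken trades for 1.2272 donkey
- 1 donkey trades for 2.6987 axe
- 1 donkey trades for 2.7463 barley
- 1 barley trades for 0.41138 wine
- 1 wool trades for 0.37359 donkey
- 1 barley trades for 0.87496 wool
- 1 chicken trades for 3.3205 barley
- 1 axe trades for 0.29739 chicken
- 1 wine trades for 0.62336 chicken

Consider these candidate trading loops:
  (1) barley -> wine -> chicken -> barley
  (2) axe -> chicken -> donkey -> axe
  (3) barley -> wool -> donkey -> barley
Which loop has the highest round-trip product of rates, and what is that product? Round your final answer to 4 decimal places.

(1) 0.41138 × 0.62336 × 3.3205 = 0.85150
(2) 0.29739 × 1.2272 × 2.6987 = 0.98491
(3) 0.87496 × 0.37359 × 2.7463 = 0.89770
Highest is cycle (2) at 0.9849 (≤1, no arbitrage).

0.9849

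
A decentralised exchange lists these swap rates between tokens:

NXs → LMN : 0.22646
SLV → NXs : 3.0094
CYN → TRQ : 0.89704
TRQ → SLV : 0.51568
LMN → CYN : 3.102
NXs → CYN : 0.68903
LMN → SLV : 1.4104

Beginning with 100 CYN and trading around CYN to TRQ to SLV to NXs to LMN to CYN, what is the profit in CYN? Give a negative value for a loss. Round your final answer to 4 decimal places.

-2.2076

100 CYN × 0.89704 = 89.704 TRQ
89.704 TRQ × 0.51568 = 46.25855872 SLV
46.25855872 SLV × 3.0094 = 139.210506611968 NXs
139.210506611968 NXs × 0.22646 = 31.52561132734627328 LMN
31.52561132734627328 LMN × 3.102 = 97.79244633742813971456 CYN
Net change: 97.79244633742813971456 − 100 = -2.20755366257186028544 CYN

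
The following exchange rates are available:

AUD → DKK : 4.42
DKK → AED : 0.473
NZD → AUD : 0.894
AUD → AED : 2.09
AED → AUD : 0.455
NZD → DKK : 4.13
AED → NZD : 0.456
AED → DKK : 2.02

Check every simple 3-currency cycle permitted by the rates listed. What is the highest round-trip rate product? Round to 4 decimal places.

DKK→AED→AUD→DKK: 0.473 × 0.455 × 4.42 = 0.95125
DKK→AED→NZD→DKK: 0.473 × 0.456 × 4.13 = 0.89079
NZD→AUD→AED→NZD: 0.894 × 2.09 × 0.456 = 0.85202
Maximum is DKK→AED→AUD→DKK at 0.9513; no arbitrage — every cycle loses value.

0.9513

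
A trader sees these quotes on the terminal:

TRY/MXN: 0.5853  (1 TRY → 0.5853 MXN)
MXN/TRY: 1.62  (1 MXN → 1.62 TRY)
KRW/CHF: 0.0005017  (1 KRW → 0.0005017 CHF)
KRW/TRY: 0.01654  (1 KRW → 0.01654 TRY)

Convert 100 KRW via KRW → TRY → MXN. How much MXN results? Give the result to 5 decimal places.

0.96809

100 KRW × 0.01654 = 1.654 TRY
1.654 TRY × 0.5853 = 0.9680862 MXN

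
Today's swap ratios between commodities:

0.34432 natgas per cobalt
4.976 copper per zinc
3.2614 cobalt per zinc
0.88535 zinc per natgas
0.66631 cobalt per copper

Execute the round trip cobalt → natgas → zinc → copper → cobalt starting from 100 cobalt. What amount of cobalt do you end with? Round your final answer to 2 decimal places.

101.07

100 cobalt × 0.34432 = 34.432 natgas
34.432 natgas × 0.88535 = 30.4843712 zinc
30.4843712 zinc × 4.976 = 151.6902310912 copper
151.6902310912 copper × 0.66631 = 101.072717878377472 cobalt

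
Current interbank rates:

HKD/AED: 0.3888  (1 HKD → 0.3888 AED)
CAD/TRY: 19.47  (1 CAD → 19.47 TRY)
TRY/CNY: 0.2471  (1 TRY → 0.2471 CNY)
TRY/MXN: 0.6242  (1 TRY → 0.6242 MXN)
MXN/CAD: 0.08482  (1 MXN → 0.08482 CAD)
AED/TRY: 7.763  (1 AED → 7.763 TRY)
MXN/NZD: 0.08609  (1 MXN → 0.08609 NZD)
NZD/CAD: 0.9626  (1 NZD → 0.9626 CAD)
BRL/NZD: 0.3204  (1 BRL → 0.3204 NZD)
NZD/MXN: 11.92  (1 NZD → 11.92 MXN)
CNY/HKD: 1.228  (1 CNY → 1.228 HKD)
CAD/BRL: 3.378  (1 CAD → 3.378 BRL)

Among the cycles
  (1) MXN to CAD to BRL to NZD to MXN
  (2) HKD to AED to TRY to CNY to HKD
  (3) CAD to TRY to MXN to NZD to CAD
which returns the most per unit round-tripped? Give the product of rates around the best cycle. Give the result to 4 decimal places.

1.0943

(1) 0.08482 × 3.378 × 0.3204 × 11.92 = 1.09428
(2) 0.3888 × 7.763 × 0.2471 × 1.228 = 0.91586
(3) 19.47 × 0.6242 × 0.08609 × 0.9626 = 1.00714
Highest is cycle (1) at 1.0943 (>1, arbitrage).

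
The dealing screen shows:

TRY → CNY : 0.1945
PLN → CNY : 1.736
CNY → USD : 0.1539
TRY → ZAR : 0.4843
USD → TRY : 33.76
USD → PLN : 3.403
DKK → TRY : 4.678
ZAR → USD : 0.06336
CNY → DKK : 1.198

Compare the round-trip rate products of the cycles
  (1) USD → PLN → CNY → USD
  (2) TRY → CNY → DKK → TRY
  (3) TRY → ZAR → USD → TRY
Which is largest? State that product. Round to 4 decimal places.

(1) 3.403 × 1.736 × 0.1539 = 0.90918
(2) 0.1945 × 1.198 × 4.678 = 1.09003
(3) 0.4843 × 0.06336 × 33.76 = 1.03593
Highest is cycle (2) at 1.0900 (>1, arbitrage).

1.0900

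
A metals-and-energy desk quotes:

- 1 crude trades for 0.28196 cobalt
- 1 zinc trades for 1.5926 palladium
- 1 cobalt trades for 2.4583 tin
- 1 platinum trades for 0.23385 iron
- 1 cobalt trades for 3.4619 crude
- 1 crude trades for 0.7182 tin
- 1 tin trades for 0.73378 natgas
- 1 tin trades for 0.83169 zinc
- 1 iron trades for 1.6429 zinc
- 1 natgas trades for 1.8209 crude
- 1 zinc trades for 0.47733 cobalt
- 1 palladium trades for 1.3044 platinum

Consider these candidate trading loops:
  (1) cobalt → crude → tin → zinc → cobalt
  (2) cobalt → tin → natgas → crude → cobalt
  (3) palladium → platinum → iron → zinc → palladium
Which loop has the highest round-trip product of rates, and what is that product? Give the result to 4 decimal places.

0.9871

(1) 3.4619 × 0.7182 × 0.83169 × 0.47733 = 0.98705
(2) 2.4583 × 0.73378 × 1.8209 × 0.28196 = 0.92614
(3) 1.3044 × 0.23385 × 1.6429 × 1.5926 = 0.79812
Highest is cycle (1) at 0.9871 (≤1, no arbitrage).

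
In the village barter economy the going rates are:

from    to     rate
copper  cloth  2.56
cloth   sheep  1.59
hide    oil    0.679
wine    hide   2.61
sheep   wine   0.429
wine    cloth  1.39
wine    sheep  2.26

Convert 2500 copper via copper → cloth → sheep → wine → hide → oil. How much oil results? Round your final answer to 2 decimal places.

2500 copper × 2.56 = 6400 cloth
6400 cloth × 1.59 = 10176 sheep
10176 sheep × 0.429 = 4365.504 wine
4365.504 wine × 2.61 = 11393.96544 hide
11393.96544 hide × 0.679 = 7736.50253376 oil

7736.50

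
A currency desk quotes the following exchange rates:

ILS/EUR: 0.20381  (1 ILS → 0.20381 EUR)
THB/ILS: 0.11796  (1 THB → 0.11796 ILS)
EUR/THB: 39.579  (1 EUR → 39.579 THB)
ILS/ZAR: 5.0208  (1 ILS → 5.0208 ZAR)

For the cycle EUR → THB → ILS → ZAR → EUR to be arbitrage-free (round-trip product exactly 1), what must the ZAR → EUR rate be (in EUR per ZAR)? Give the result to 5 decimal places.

Known legs of the cycle: 39.579 × 0.11796 × 5.0208 = 23.440803967872
For no arbitrage the full-cycle product must be 1, so the missing rate is 1 / 23.440803967872 ≈ 0.0426607.

0.04266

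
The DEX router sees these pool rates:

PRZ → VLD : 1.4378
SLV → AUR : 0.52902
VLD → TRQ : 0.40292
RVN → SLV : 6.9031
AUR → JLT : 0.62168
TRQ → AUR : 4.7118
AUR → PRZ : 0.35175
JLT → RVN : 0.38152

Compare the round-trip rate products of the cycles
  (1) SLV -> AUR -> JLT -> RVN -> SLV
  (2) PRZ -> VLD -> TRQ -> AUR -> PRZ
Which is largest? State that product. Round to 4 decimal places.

0.9601

(1) 0.52902 × 0.62168 × 0.38152 × 6.9031 = 0.86616
(2) 1.4378 × 0.40292 × 4.7118 × 0.35175 = 0.96015
Highest is cycle (2) at 0.9601 (≤1, no arbitrage).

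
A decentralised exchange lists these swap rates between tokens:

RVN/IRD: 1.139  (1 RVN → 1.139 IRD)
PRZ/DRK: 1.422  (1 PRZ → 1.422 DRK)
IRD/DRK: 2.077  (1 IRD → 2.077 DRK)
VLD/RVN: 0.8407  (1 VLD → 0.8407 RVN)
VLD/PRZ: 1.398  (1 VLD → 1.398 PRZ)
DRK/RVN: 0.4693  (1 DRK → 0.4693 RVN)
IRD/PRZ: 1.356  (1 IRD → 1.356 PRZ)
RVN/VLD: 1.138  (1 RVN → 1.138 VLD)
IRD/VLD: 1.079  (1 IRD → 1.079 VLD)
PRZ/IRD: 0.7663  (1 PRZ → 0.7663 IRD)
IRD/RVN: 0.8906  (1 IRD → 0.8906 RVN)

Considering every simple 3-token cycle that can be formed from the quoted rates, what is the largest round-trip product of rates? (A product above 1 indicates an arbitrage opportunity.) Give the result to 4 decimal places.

VLD→PRZ→IRD→VLD: 1.398 × 0.7663 × 1.079 = 1.15592
DRK→RVN→IRD→DRK: 0.4693 × 1.139 × 2.077 = 1.11022
VLD→RVN→IRD→VLD: 0.8407 × 1.139 × 1.079 = 1.03320
Maximum is VLD→PRZ→IRD→VLD at 1.1559; arbitrage exists.

1.1559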